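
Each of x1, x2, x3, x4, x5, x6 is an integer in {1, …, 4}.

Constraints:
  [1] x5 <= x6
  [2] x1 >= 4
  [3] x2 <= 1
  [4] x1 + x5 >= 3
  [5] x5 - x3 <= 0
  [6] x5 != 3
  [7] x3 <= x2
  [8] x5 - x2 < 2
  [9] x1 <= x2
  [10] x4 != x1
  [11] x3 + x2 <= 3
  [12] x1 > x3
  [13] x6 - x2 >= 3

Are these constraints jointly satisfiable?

From constraints 2 and 9: x2 ≥ x1 and x1 ≥ 4, so x2 ≥ 4. From constraint 3: x2 ≤ 1. But 1 < 4, so no value of x2 works.

Unsatisfiable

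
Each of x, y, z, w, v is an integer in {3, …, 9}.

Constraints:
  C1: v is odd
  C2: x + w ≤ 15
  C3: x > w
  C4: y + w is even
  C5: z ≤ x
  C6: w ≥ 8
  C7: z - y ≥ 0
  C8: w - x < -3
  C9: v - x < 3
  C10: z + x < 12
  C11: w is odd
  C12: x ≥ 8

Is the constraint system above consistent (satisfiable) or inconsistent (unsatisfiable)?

From constraint 12: x ≥ 8. From constraint 6: w ≥ 8. Hence x + w ≥ 16. But constraint 2 requires x + w ≤ 15, and 15 < 16. Contradiction.

Unsatisfiable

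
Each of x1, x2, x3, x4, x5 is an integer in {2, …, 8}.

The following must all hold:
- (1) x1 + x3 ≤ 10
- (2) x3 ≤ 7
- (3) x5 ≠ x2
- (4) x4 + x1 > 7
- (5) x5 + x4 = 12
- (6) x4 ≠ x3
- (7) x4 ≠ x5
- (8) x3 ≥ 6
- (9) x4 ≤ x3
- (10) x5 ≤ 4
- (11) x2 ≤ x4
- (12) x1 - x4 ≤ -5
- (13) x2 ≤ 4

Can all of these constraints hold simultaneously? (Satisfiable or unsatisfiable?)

Unsatisfiable

From constraint 10: x5 ≤ 4. From constraints 2 and 9: x4 ≤ x3 ≤ 7. Hence x5 + x4 ≤ 11. But constraint 5 requires x5 + x4 = 12, and 12 > 11. Contradiction.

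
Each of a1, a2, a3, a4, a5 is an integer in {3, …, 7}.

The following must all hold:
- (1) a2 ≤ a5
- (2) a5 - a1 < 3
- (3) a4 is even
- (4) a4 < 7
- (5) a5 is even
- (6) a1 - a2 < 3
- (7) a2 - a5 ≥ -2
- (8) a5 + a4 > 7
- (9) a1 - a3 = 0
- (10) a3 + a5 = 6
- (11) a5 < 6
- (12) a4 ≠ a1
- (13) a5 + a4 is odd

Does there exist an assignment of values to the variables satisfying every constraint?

Unsatisfiable

Constraint 5 makes a5 even and constraint 3 makes a4 even, so a5 + a4 must be even. Constraint 13 says a5 + a4 is odd — contradiction.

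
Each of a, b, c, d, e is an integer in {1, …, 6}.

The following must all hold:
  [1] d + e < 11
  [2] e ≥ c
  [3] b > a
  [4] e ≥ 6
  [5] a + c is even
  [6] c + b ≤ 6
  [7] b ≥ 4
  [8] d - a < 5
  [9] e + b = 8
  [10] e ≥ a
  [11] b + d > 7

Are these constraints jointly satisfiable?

From constraint 4: e ≥ 6. From constraint 7: b ≥ 4. Hence e + b ≥ 10. But constraint 9 requires e + b = 8, and 8 < 10. Contradiction.

Unsatisfiable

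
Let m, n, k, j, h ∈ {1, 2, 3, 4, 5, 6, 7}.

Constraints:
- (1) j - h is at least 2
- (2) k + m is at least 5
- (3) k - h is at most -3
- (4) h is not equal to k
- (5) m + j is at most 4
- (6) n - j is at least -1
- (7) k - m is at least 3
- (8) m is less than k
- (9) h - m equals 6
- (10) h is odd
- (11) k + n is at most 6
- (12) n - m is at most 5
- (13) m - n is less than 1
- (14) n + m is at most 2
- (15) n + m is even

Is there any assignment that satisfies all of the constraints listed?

Unsatisfiable

Constraints 1, 3, 6, 7, and 12 give k − m ≥ 3, m − n ≥ -5, n − j ≥ -1, j − h ≥ 2, h − k ≥ 3.
Adding all 5 inequalities: the left sides telescope to 0, and the right sides sum to 3 + (-5) + (-1) + 2 + 3 = 2. So 0 ≥ 2, which is false.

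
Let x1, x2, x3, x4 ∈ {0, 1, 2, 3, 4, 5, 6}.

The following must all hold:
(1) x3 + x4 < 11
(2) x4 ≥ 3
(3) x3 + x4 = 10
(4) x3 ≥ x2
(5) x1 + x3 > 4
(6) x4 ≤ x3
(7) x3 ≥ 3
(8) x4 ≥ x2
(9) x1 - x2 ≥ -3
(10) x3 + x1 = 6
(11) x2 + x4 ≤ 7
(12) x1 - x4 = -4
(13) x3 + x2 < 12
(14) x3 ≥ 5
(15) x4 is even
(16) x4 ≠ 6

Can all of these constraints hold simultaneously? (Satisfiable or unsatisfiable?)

One satisfying assignment is x1 = 0, x2 = 3, x3 = 6, x4 = 4.
For the less obvious constraints — constraint 1: x3 + x4 = 10; constraint 3: x3 + x4 = 10; constraint 5: x1 + x3 = 6 — and the others hold by inspection.

Satisfiable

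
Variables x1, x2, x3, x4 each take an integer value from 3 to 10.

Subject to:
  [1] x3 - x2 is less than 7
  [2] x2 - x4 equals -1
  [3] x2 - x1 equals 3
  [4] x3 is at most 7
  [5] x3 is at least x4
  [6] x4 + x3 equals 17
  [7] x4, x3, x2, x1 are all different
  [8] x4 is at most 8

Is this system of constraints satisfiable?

Unsatisfiable

From constraint 8: x4 ≤ 8. From constraint 4: x3 ≤ 7. Hence x4 + x3 ≤ 15. But constraint 6 requires x4 + x3 = 17, and 17 > 15. Contradiction.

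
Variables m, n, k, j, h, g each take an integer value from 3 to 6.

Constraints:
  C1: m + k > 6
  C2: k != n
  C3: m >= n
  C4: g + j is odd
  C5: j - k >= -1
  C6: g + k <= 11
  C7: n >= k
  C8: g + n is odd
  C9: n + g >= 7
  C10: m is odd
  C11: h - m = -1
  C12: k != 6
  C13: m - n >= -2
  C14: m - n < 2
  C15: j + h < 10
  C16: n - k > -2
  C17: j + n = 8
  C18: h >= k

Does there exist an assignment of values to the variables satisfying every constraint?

Take m = 5, n = 5, k = 4, j = 3, h = 4, g = 4. Then constraint 1: m + k = 9; constraint 5: j - k = -1, and every other listed constraint is also met.

Satisfiable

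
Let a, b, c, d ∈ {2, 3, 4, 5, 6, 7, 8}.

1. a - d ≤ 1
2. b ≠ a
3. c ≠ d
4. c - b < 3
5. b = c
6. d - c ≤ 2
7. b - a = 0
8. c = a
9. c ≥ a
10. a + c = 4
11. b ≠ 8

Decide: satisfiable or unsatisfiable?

From constraints 5 and 8, b = c = a, so b = a. But constraint 2 says b ≠ a. Contradiction.

Unsatisfiable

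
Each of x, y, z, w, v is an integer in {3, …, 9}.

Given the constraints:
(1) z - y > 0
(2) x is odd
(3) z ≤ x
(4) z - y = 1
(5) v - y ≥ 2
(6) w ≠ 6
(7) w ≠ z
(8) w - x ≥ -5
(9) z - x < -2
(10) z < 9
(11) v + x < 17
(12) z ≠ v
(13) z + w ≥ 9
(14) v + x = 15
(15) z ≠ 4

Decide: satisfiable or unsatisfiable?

Satisfiable

Try x = 9, y = 4, z = 5, w = 7, v = 6.
Check constraint 1: z - y = 1; constraint 4: z - y = 1; constraint 5: v - y = 2. The remaining constraints are straightforward to verify.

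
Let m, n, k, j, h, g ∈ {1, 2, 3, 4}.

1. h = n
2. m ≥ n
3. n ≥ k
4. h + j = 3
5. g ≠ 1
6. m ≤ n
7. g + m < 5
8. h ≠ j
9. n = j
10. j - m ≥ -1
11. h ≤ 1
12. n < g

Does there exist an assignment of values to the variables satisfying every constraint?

From constraints 1 and 9, h = n = j, so h = j. But constraint 8 says h ≠ j. Contradiction.

Unsatisfiable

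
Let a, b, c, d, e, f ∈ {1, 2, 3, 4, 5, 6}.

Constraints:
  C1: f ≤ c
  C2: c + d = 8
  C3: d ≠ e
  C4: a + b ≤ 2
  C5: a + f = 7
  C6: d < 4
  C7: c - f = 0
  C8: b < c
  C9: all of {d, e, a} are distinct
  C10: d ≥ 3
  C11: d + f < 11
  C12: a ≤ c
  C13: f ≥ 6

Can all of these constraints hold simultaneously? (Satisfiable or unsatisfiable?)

From constraints 1 and 13: c ≥ f ≥ 6. From constraint 10: d ≥ 3. Hence c + d ≥ 9. But constraint 2 requires c + d = 8, and 8 < 9. Contradiction.

Unsatisfiable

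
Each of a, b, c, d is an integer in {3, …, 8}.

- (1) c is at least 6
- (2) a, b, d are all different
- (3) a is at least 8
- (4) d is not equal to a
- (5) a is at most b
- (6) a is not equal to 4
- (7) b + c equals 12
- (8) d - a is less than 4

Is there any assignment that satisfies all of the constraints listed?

From constraints 3 and 5: b ≥ a ≥ 8. From constraint 1: c ≥ 6. Hence b + c ≥ 14. But constraint 7 requires b + c = 12, and 12 < 14. Contradiction.

Unsatisfiable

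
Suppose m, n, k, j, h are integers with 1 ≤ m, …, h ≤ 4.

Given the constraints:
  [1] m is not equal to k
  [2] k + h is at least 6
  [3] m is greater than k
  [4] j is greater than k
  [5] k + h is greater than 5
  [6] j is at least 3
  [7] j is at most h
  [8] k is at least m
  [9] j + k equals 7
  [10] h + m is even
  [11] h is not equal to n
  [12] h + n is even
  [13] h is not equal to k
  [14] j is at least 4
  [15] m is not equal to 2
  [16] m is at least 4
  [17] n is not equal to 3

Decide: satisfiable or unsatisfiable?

From constraint 14: j ≥ 4. From constraints 8 and 16: k ≥ m ≥ 4. Hence j + k ≥ 8. But constraint 9 requires j + k = 7, and 7 < 8. Contradiction.

Unsatisfiable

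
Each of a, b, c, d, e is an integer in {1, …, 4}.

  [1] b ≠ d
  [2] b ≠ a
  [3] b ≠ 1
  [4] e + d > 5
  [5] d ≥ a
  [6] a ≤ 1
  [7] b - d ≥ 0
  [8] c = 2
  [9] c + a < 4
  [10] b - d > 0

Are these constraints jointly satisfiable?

Take a = 1, b = 4, c = 2, d = 3, e = 4. Then constraint 4: e + d = 7; constraint 7: b - d = 1; constraint 9: c + a = 3, and every other listed constraint is also met.

Satisfiable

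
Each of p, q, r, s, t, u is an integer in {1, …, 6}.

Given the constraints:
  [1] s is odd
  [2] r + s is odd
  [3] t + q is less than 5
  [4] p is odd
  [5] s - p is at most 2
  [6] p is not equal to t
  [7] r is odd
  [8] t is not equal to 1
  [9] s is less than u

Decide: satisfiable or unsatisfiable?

Constraint 7 makes r odd and constraint 1 makes s odd, so r + s must be even. Constraint 2 says r + s is odd — contradiction.

Unsatisfiable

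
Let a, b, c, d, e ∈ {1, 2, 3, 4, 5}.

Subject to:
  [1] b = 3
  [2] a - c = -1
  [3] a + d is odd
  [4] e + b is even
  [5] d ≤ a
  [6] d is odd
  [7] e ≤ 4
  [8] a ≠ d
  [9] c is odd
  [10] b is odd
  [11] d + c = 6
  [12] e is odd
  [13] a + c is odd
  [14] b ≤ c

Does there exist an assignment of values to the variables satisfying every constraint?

One satisfying assignment is a = 4, b = 3, c = 5, d = 1, e = 3.
For the less obvious constraints — constraint 2: a - c = -1; constraint 3: a + d = 5 is odd; constraint 11: d + c = 6 — and the others hold by inspection.

Satisfiable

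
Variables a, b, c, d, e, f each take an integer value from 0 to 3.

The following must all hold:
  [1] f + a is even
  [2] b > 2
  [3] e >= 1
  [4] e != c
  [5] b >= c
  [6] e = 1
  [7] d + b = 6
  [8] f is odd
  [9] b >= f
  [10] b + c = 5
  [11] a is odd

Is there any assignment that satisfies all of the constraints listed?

Setting (a, b, c, d, e, f) = (1, 3, 2, 3, 1, 3) satisfies everything: constraint 1: f + a = 4 is even; constraint 7: d + b = 6; constraint 10: b + c = 5, and the others follow.

Satisfiable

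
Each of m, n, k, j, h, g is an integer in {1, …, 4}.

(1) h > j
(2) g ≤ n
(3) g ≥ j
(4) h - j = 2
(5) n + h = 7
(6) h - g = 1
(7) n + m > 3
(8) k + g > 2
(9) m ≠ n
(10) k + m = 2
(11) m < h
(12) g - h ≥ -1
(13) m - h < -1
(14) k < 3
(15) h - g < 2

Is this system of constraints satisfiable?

Satisfiable

Try m = 1, n = 4, k = 1, j = 1, h = 3, g = 2.
Check constraint 4: h - j = 2; constraint 5: n + h = 7. The remaining constraints are straightforward to verify.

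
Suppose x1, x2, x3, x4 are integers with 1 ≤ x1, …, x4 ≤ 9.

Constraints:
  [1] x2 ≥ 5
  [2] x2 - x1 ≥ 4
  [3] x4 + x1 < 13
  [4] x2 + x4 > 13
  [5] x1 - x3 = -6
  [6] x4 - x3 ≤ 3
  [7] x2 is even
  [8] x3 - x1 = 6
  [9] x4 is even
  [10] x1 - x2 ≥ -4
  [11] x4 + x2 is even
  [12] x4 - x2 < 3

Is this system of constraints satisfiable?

The assignment x1 = 2, x2 = 6, x3 = 8, x4 = 8 works:
  constraint 2 holds since x2 - x1 = 4.
  constraint 3 holds since x4 + x1 = 10.
The rest check out directly.

Satisfiable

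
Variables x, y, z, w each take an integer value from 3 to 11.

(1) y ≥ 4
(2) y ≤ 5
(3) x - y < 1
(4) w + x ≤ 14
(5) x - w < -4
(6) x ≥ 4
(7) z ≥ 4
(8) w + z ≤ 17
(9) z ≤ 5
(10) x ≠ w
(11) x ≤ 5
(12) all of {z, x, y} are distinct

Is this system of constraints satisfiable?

Constraints 1, 2, 6, 7, 9, and 11 confine each of z, x, y to the 2 values {4, 5}.
Constraint 12 requires all 3 of them to be distinct, but only 2 values are available — impossible by the pigeonhole principle.

Unsatisfiable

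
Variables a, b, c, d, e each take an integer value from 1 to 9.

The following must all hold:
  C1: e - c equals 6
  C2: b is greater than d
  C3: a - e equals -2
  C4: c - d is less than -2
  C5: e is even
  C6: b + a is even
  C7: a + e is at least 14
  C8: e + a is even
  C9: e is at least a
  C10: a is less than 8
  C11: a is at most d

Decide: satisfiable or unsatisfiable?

The assignment a = 6, b = 8, c = 2, d = 7, e = 8 works:
  constraint 1 holds since e - c = 6.
  constraint 3 holds since a - e = -2.
The rest check out directly.

Satisfiable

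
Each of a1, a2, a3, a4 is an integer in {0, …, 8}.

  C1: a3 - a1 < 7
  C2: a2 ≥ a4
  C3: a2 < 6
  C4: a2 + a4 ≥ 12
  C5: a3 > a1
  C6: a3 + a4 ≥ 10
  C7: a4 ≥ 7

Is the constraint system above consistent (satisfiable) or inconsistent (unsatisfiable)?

From constraints 2 and 7: a2 ≥ a4 and a4 ≥ 7, so a2 ≥ 7. From constraint 3: a2 ≤ 5. But 5 < 7, so no value of a2 works.

Unsatisfiable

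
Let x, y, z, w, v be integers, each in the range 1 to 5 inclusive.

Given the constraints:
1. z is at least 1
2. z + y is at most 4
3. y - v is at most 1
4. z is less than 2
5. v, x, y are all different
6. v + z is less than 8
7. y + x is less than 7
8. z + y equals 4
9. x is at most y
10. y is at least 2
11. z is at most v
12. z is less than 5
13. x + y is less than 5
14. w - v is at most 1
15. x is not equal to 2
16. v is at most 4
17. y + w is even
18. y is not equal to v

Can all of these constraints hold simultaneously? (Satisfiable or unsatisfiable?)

Satisfiable

Take x = 1, y = 3, z = 1, w = 3, v = 4. Then constraint 2: z + y = 4; constraint 3: y - v = -1; constraint 6: v + z = 5, and every other listed constraint is also met.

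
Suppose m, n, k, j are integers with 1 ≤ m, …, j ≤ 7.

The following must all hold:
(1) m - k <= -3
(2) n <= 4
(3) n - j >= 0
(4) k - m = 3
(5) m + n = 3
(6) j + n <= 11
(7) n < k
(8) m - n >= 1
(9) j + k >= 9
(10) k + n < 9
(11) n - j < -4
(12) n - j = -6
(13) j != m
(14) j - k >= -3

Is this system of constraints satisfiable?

Unsatisfiable

Constraints 1, 3, 8, and 14 give n − j ≥ 0, j − k ≥ -3, k − m ≥ 3, m − n ≥ 1.
Adding all 4 inequalities: the left sides telescope to 0, and the right sides sum to 0 + (-3) + 3 + 1 = 1. So 0 ≥ 1, which is false.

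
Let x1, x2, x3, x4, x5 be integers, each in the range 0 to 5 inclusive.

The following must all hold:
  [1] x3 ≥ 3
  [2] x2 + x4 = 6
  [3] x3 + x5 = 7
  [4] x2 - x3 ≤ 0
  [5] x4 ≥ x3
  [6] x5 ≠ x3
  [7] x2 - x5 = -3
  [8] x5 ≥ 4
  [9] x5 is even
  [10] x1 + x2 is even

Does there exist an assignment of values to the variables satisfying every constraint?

One satisfying assignment is x1 = 3, x2 = 1, x3 = 3, x4 = 5, x5 = 4.
For the less obvious constraints — constraint 2: x2 + x4 = 6; constraint 3: x3 + x5 = 7; constraint 4: x2 - x3 = -2 — and the others hold by inspection.

Satisfiable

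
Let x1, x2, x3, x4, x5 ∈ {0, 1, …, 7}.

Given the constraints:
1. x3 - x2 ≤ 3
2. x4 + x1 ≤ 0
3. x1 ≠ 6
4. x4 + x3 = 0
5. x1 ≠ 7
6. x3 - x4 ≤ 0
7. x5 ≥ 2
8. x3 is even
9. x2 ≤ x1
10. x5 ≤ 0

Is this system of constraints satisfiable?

Unsatisfiable

From constraint 7: x5 ≥ 2. From constraint 10: x5 ≤ 0. But 0 < 2, so no value of x5 works.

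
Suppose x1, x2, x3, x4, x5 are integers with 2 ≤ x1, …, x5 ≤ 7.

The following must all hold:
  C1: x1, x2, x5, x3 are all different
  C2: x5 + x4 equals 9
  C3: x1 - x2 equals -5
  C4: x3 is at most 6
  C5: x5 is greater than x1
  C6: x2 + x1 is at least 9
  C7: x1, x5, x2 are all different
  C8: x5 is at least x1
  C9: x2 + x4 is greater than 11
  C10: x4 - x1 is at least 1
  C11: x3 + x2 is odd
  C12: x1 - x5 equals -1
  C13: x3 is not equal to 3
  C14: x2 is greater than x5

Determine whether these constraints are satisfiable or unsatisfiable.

Satisfiable

Setting (x1, x2, x3, x4, x5) = (2, 7, 4, 6, 3) satisfies everything: constraint 2: x5 + x4 = 9; constraint 3: x1 - x2 = -5, and the others follow.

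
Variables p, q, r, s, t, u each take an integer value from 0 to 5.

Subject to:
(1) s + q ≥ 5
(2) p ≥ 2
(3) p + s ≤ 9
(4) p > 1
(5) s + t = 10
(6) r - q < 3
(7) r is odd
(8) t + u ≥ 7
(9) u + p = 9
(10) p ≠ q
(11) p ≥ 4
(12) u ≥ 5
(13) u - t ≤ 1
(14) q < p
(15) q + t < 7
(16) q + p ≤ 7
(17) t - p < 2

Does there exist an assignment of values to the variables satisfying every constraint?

Satisfiable

The assignment p = 4, q = 1, r = 3, s = 5, t = 5, u = 5 works:
  constraint 1 holds since s + q = 6.
  constraint 3 holds since p + s = 9.
The rest check out directly.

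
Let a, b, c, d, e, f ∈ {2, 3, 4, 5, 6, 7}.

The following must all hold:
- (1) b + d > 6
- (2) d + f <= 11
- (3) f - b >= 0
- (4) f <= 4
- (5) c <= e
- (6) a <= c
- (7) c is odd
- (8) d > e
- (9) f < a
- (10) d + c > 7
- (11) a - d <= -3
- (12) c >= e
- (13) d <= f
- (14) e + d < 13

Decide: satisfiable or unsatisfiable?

Constraints 5, 6, 8, 9, and 13 give f < a, a ≤ c, c ≤ e, e < d, d ≤ f. Chaining: f < a ≤ c ≤ e < d ≤ f, which forces f < f — impossible.

Unsatisfiable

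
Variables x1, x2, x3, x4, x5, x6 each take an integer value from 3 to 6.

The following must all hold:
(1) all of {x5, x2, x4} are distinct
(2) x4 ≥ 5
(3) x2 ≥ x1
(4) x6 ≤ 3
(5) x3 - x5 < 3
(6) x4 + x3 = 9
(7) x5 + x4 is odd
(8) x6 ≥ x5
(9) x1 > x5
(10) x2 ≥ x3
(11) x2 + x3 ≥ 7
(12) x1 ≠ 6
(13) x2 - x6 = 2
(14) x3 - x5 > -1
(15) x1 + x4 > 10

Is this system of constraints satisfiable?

The assignment x1 = 5, x2 = 5, x3 = 3, x4 = 6, x5 = 3, x6 = 3 works:
  constraint 5 holds since x3 - x5 = 0.
  constraint 6 holds since x4 + x3 = 9.
The rest check out directly.

Satisfiable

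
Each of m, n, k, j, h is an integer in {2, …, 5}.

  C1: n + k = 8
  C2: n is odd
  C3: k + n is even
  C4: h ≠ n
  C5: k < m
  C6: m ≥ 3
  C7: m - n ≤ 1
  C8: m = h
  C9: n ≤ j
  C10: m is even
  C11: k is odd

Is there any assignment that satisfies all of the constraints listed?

The assignment m = 4, n = 5, k = 3, j = 5, h = 4 works:
  constraint 1 holds since n + k = 8.
  constraint 2 holds since n = 5 is odd.
  constraint 7 holds since m - n = -1.
The rest check out directly.

Satisfiable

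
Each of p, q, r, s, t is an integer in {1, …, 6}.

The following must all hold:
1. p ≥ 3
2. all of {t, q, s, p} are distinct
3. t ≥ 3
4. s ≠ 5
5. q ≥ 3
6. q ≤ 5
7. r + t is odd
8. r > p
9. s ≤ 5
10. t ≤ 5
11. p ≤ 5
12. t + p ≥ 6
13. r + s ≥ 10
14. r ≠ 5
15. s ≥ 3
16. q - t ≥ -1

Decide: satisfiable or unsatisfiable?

Constraints 1, 3, 5, 6, 9, 10, 11, and 15 confine each of t, q, s, p to the 3 values {3, …, 5}.
Constraint 2 requires all 4 of them to be distinct, but only 3 values are available — impossible by the pigeonhole principle.

Unsatisfiable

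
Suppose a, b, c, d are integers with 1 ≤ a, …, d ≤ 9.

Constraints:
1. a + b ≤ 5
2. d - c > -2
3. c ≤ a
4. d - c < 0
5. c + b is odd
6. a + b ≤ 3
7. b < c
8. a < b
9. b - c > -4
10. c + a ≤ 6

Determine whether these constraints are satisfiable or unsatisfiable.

Unsatisfiable

Constraints 3, 7, and 8 give c ≤ a, a < b, b < c. Chaining: c ≤ a < b < c, which forces c < c — impossible.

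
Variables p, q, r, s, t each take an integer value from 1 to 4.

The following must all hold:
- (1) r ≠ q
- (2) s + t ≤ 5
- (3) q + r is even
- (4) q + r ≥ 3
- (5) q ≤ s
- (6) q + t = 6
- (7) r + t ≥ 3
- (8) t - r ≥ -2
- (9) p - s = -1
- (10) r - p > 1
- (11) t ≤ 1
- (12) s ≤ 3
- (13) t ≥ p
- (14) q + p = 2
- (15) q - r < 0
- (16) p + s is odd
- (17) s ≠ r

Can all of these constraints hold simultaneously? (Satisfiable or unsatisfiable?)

Unsatisfiable

From constraints 5 and 12: q ≤ s ≤ 3. From constraint 11: t ≤ 1. Hence q + t ≤ 4. But constraint 6 requires q + t = 6, and 6 > 4. Contradiction.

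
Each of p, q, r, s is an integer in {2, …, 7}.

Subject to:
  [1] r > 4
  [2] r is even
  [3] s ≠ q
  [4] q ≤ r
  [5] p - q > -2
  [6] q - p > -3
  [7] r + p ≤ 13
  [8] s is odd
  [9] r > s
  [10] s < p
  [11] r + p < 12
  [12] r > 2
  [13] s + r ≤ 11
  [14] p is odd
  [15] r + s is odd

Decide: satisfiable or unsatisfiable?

Satisfiable

The assignment p = 5, q = 5, r = 6, s = 3 works:
  constraint 5 holds since p - q = 0.
  constraint 6 holds since q - p = 0.
The rest check out directly.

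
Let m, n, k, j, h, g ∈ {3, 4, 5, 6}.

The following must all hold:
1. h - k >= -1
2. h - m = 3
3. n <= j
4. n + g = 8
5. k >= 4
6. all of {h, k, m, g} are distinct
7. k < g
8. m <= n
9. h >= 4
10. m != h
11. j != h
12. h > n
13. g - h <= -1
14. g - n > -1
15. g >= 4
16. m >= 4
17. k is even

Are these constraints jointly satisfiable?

Unsatisfiable

Constraints 5, 9, 15, and 16 confine each of h, k, m, g to the 3 values {4, …, 6} (the domain already gives each ≤ 6).
Constraint 6 requires all 4 of them to be distinct, but only 3 values are available — impossible by the pigeonhole principle.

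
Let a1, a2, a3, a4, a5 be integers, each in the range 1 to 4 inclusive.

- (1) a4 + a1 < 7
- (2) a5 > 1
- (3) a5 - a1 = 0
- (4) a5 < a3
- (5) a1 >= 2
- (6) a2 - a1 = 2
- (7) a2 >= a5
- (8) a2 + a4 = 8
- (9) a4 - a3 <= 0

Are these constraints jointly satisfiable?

Satisfiable

One satisfying assignment is a1 = 2, a2 = 4, a3 = 4, a4 = 4, a5 = 2.
For the less obvious constraints — constraint 1: a4 + a1 = 6; constraint 3: a5 - a1 = 0 — and the others hold by inspection.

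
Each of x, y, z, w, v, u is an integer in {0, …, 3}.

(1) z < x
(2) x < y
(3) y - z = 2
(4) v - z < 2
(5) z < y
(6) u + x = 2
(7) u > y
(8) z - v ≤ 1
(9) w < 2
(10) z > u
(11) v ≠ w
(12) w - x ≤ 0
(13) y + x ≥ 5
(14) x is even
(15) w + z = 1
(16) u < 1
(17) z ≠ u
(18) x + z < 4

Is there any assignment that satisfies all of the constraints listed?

Unsatisfiable

Constraints 1, 2, 7, and 10 give y < u, u < z, z < x, x < y. Chaining: y < u < z < x < y, which forces y < y — impossible.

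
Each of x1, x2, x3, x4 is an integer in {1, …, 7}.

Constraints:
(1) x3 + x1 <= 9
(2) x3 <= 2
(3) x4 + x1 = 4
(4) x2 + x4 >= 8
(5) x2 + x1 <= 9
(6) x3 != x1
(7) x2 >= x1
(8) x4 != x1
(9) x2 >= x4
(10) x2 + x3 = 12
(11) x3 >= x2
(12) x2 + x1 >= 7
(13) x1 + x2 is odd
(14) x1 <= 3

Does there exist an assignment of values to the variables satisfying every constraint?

From constraints 2 and 11: x2 ≤ x3 ≤ 2. From constraint 14: x1 ≤ 3. Hence x2 + x1 ≤ 5. But constraint 12 requires x2 + x1 ≥ 7, and 7 > 5. Contradiction.

Unsatisfiable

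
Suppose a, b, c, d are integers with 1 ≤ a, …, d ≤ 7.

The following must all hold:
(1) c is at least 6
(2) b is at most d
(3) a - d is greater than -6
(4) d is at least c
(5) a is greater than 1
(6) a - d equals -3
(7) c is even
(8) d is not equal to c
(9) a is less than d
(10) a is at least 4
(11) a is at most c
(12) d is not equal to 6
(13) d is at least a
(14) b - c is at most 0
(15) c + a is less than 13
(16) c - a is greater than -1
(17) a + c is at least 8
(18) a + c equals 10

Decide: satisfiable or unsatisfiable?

Satisfiable

The assignment a = 4, b = 6, c = 6, d = 7 works:
  constraint 3 holds since a - d = -3.
  constraint 6 holds since a - d = -3.
  constraint 14 holds since b - c = 0.
The rest check out directly.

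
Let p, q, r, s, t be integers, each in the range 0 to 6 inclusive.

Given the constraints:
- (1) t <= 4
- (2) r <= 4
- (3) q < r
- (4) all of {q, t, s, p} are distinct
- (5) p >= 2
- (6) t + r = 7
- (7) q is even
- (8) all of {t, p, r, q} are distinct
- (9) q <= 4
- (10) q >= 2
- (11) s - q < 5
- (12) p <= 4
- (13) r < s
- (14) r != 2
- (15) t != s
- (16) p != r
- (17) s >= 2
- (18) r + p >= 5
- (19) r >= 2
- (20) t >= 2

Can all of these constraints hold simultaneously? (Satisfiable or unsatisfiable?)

Constraints 1, 2, 5, 9, 10, 12, 19, and 20 confine each of t, p, r, q to the 3 values {2, …, 4}.
Constraint 8 requires all 4 of them to be distinct, but only 3 values are available — impossible by the pigeonhole principle.

Unsatisfiable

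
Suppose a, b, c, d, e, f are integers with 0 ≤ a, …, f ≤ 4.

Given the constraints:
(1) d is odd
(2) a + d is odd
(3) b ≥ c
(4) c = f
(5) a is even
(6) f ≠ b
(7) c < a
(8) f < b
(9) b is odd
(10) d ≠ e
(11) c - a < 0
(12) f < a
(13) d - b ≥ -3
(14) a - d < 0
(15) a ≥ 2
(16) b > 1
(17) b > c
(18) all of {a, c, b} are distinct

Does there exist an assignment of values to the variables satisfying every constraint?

Satisfiable

Setting (a, b, c, d, e, f) = (2, 3, 0, 3, 2, 0) satisfies everything: constraint 11: c - a = -2; constraint 13: d - b = 0; constraint 14: a - d = -1, and the others follow.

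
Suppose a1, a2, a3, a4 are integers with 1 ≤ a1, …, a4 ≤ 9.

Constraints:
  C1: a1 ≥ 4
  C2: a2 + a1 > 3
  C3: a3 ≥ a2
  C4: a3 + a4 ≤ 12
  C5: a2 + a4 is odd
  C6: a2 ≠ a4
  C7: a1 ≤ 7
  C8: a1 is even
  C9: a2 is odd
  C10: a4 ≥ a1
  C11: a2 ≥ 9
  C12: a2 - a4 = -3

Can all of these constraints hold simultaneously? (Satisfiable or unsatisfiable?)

Unsatisfiable

From constraints 3 and 11: a3 ≥ a2 ≥ 9. From constraints 1 and 10: a4 ≥ a1 ≥ 4. Hence a3 + a4 ≥ 13. But constraint 4 requires a3 + a4 ≤ 12, and 12 < 13. Contradiction.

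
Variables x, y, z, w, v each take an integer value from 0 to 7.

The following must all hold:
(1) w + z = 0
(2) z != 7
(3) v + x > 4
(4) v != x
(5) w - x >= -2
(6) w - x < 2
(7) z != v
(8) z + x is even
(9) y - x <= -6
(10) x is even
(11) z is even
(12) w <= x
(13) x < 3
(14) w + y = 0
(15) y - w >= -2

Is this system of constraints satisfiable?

Constraints 5, 9, and 15 give x − y ≥ 6, y − w ≥ -2, w − x ≥ -2.
Adding all 3 inequalities: the left sides telescope to 0, and the right sides sum to 6 + (-2) + (-2) = 2. So 0 ≥ 2, which is false.

Unsatisfiable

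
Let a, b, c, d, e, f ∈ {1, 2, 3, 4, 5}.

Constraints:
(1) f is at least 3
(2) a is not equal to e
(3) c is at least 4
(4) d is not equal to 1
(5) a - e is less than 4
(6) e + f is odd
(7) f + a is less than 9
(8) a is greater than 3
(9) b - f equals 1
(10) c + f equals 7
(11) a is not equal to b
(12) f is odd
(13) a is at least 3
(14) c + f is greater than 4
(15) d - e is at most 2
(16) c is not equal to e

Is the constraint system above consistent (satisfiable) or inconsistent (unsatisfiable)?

Satisfiable

Try a = 5, b = 4, c = 4, d = 3, e = 2, f = 3.
Check constraint 5: a - e = 3; constraint 7: f + a = 8; constraint 9: b - f = 1. The remaining constraints are straightforward to verify.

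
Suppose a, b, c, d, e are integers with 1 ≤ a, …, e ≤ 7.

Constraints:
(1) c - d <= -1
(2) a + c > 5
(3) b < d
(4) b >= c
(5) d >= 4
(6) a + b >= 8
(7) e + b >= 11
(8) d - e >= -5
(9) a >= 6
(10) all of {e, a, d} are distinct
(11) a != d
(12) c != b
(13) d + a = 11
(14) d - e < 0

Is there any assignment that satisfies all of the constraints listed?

One satisfying assignment is a = 6, b = 4, c = 1, d = 5, e = 7.
For the less obvious constraints — constraint 1: c - d = -4; constraint 2: a + c = 7 — and the others hold by inspection.

Satisfiable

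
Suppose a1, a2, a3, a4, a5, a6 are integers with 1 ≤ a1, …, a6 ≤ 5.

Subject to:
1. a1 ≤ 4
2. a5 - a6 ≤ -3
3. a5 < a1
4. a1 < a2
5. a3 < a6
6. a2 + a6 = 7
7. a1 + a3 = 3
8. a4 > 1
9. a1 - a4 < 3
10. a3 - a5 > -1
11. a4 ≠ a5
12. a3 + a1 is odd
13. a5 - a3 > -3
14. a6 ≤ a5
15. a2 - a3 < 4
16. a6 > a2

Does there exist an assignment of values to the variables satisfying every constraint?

Unsatisfiable

Constraints 3, 4, 14, and 16 give a2 < a6, a6 ≤ a5, a5 < a1, a1 < a2. Chaining: a2 < a6 ≤ a5 < a1 < a2, which forces a2 < a2 — impossible.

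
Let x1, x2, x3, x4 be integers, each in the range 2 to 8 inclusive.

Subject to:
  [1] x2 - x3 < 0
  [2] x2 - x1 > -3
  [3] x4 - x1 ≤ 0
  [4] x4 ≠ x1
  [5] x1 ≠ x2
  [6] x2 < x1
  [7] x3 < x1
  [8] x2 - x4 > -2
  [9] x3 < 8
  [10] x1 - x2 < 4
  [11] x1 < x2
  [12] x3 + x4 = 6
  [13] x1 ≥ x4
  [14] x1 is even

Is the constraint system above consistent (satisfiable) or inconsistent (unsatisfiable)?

Constraints 1, 7, and 11 give x1 < x2, x2 < x3, x3 < x1. Chaining: x1 < x2 < x3 < x1, which forces x1 < x1 — impossible.

Unsatisfiable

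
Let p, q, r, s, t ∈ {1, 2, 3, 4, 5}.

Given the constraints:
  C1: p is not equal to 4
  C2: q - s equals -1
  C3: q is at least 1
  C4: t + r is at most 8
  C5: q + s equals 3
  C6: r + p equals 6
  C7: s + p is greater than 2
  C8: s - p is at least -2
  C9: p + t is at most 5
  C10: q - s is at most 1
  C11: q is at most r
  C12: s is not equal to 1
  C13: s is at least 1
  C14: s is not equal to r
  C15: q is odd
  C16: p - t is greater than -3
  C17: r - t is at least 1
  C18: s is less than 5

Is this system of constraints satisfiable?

Satisfiable

Setting (p, q, r, s, t) = (1, 1, 5, 2, 3) satisfies everything: constraint 2: q - s = -1; constraint 4: t + r = 8; constraint 5: q + s = 3, and the others follow.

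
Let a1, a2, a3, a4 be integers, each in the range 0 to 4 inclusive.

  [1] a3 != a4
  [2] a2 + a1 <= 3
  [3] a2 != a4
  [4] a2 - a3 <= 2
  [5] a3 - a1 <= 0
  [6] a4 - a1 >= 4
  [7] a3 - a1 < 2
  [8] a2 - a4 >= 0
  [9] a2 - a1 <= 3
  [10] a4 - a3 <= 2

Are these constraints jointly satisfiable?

Unsatisfiable

Constraints 4, 5, 6, and 8 give a1 − a3 ≥ 0, a3 − a2 ≥ -2, a2 − a4 ≥ 0, a4 − a1 ≥ 4.
Adding all 4 inequalities: the left sides telescope to 0, and the right sides sum to 0 + (-2) + 0 + 4 = 2. So 0 ≥ 2, which is false.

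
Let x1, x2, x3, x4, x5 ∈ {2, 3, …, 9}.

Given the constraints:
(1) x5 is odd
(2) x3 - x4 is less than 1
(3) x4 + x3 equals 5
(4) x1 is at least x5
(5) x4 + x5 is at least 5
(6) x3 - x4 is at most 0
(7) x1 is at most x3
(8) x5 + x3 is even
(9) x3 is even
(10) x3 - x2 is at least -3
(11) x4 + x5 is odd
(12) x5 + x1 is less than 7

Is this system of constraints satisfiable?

Unsatisfiable

Constraint 1 makes x5 odd and constraint 9 makes x3 even, so x5 + x3 must be odd. Constraint 8 says x5 + x3 is even — contradiction.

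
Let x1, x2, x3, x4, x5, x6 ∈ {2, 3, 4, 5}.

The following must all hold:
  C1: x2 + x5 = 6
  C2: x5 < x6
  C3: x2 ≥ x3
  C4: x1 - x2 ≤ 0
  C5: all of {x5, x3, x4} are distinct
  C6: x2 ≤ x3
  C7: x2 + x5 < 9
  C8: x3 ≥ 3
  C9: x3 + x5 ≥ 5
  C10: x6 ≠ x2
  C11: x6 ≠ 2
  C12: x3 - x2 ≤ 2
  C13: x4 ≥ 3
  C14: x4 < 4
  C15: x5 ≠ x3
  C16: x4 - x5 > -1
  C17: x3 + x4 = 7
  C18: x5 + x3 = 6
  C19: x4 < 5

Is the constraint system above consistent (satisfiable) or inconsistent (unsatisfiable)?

Satisfiable

Setting (x1, x2, x3, x4, x5, x6) = (4, 4, 4, 3, 2, 5) satisfies everything: constraint 1: x2 + x5 = 6; constraint 4: x1 - x2 = 0, and the others follow.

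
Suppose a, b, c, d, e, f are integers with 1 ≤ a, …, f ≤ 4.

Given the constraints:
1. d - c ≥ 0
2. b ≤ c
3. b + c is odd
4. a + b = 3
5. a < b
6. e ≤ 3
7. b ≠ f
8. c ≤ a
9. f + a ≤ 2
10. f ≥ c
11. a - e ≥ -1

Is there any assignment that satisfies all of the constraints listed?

Unsatisfiable

Constraints 2, 5, and 8 give b ≤ c, c ≤ a, a < b. Chaining: b ≤ c ≤ a < b, which forces b < b — impossible.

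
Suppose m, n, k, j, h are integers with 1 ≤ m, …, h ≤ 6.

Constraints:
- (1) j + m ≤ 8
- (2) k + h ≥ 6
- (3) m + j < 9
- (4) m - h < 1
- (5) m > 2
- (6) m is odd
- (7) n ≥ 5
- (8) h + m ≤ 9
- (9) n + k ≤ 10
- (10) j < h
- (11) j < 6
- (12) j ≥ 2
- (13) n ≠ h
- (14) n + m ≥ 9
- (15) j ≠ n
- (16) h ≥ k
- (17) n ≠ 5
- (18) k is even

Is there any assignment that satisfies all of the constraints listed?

Satisfiable

Try m = 3, n = 6, k = 2, j = 3, h = 4.
Check constraint 1: j + m = 6; constraint 2: k + h = 6. The remaining constraints are straightforward to verify.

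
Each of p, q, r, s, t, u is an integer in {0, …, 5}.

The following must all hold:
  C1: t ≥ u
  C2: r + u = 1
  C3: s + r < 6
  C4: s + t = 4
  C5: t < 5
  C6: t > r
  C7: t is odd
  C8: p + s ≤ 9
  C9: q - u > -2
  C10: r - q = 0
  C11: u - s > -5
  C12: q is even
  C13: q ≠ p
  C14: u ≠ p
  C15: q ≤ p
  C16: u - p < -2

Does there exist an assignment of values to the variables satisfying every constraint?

One satisfying assignment is p = 4, q = 0, r = 0, s = 3, t = 1, u = 1.
For the less obvious constraints — constraint 2: r + u = 1; constraint 3: s + r = 3 — and the others hold by inspection.

Satisfiable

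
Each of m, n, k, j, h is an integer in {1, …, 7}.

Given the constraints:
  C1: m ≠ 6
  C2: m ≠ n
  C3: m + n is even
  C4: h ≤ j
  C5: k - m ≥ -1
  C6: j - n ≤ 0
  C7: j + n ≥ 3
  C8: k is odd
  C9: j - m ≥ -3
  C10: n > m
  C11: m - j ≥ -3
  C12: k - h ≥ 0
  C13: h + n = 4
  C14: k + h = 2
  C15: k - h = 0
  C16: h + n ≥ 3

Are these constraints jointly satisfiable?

Satisfiable

The assignment m = 1, n = 3, k = 1, j = 1, h = 1 works:
  constraint 5 holds since k - m = 0.
  constraint 6 holds since j - n = -2.
The rest check out directly.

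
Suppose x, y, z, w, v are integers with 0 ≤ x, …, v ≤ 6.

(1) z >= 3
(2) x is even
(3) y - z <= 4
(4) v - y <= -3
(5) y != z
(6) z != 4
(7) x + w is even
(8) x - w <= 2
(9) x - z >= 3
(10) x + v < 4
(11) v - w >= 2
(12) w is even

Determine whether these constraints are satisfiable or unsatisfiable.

Constraints 3, 4, 8, 9, and 11 give v − w ≥ 2, w − x ≥ -2, x − z ≥ 3, z − y ≥ -4, y − v ≥ 3.
Adding all 5 inequalities: the left sides telescope to 0, and the right sides sum to 2 + (-2) + 3 + (-4) + 3 = 2. So 0 ≥ 2, which is false.

Unsatisfiable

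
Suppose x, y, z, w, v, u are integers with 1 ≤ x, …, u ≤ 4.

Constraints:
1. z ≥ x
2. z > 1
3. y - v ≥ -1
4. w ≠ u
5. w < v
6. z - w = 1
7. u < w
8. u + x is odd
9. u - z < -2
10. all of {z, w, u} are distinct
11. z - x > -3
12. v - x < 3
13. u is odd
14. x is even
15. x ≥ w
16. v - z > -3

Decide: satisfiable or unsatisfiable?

Satisfiable

Setting (x, y, z, w, v, u) = (4, 3, 4, 3, 4, 1) satisfies everything: constraint 3: y - v = -1; constraint 6: z - w = 1; constraint 9: u - z = -3, and the others follow.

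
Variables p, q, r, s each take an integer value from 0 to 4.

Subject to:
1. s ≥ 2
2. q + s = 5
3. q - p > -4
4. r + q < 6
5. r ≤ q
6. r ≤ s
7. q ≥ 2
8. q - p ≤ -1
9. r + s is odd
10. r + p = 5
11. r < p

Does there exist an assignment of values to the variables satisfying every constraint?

The assignment p = 4, q = 3, r = 1, s = 2 works:
  constraint 2 holds since q + s = 5.
  constraint 3 holds since q - p = -1.
  constraint 4 holds since r + q = 4.
The rest check out directly.

Satisfiable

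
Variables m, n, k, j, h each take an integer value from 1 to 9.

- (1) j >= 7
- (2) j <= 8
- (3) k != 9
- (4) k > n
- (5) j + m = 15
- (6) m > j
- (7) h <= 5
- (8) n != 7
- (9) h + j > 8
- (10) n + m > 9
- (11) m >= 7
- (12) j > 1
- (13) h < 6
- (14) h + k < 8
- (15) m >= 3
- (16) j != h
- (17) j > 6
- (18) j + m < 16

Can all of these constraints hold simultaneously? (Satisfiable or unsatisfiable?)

Take m = 8, n = 2, k = 3, j = 7, h = 2. Then constraint 5: j + m = 15; constraint 9: h + j = 9, and every other listed constraint is also met.

Satisfiable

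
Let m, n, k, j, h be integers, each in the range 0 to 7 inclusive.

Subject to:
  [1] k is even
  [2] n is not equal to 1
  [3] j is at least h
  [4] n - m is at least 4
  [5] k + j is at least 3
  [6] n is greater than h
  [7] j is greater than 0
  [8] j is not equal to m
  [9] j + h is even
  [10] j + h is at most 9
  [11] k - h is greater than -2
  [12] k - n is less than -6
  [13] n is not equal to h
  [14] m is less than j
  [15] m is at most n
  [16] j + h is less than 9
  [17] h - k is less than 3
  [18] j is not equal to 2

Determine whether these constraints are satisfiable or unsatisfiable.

Setting (m, n, k, j, h) = (3, 7, 0, 6, 0) satisfies everything: constraint 4: n - m = 4; constraint 5: k + j = 6; constraint 10: j + h = 6, and the others follow.

Satisfiable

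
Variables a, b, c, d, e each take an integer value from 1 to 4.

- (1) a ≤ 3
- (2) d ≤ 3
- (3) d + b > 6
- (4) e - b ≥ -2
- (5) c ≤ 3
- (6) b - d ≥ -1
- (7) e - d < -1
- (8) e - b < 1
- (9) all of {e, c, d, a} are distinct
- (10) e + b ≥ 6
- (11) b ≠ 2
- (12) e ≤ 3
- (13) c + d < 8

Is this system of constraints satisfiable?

Unsatisfiable

Constraints 1, 2, 5, and 12 confine each of e, c, d, a to the 3 values {1, …, 3} (the domain already gives each ≥ 1).
Constraint 9 requires all 4 of them to be distinct, but only 3 values are available — impossible by the pigeonhole principle.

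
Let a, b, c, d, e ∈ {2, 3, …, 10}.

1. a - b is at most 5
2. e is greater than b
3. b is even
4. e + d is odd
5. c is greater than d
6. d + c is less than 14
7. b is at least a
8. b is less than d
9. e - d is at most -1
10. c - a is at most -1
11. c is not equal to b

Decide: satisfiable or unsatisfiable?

Unsatisfiable

Constraints 2, 5, 7, 9, and 10 give b < e, e < d, d < c, c < a, a ≤ b. Chaining: b < e < d < c < a ≤ b, which forces b < b — impossible.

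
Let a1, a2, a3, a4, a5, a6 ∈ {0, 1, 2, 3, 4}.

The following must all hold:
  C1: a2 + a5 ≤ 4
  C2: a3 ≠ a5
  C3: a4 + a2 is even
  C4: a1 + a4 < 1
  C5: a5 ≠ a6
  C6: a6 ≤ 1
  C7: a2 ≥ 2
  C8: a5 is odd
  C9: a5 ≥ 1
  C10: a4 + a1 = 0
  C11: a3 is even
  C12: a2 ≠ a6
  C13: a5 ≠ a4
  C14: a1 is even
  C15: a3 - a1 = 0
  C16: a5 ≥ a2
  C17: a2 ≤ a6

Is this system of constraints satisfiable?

Unsatisfiable

From constraint 7: a2 ≥ 2. From constraints 6 and 17: a2 ≤ a6 and a6 ≤ 1, so a2 ≤ 1. But 1 < 2, so no value of a2 works.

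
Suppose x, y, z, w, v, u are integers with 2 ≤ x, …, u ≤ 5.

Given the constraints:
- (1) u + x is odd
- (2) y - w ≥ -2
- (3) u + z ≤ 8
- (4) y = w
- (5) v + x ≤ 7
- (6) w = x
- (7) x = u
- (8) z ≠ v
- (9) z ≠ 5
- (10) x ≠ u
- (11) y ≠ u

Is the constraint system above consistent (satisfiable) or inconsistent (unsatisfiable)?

From constraints 4, 6, and 7, y = w = x = u, so y = u. But constraint 11 says y ≠ u. Contradiction.

Unsatisfiable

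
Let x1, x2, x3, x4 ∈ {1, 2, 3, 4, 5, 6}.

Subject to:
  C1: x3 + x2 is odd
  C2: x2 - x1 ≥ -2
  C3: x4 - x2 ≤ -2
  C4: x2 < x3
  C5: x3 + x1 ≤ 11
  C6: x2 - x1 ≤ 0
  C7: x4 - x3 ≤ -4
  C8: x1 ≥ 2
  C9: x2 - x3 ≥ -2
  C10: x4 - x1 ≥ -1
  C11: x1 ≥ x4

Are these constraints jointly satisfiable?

Unsatisfiable

Constraints 6, 7, 9, and 10 give x3 − x4 ≥ 4, x4 − x1 ≥ -1, x1 − x2 ≥ 0, x2 − x3 ≥ -2.
Adding all 4 inequalities: the left sides telescope to 0, and the right sides sum to 4 + (-1) + 0 + (-2) = 1. So 0 ≥ 1, which is false.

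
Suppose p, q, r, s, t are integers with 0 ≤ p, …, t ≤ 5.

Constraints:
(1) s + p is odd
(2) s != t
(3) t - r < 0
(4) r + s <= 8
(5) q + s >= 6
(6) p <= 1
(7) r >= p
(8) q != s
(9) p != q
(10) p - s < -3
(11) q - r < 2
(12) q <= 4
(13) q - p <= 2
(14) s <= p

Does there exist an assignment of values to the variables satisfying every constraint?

From constraint 12: q ≤ 4. From constraints 6 and 14: s ≤ p ≤ 1. Hence q + s ≤ 5. But constraint 5 requires q + s ≥ 6, and 6 > 5. Contradiction.

Unsatisfiable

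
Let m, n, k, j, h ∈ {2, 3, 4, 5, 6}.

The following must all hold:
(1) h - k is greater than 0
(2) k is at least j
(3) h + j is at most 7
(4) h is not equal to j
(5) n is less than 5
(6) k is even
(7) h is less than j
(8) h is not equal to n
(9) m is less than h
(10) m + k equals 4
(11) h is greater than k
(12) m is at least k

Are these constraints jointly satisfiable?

Constraints 2, 7, 9, and 12 give k ≤ m, m < h, h < j, j ≤ k. Chaining: k ≤ m < h < j ≤ k, which forces k < k — impossible.

Unsatisfiable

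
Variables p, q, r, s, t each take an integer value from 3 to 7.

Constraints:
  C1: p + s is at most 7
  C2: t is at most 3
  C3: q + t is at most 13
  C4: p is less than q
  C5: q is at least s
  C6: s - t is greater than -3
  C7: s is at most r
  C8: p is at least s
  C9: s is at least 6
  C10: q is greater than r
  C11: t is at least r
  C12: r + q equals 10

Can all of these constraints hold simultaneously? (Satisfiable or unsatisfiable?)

From constraints 7 and 9: r ≥ s and s ≥ 6, so r ≥ 6. From constraints 2 and 11: r ≤ t and t ≤ 3, so r ≤ 3. But 3 < 6, so no value of r works.

Unsatisfiable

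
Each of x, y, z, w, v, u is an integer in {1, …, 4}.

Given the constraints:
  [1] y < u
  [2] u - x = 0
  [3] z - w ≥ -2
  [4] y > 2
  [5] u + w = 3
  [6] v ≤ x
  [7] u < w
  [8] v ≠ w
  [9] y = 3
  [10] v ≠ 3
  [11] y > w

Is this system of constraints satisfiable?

Constraints 1, 7, and 11 give u < w, w < y, y < u. Chaining: u < w < y < u, which forces u < u — impossible.

Unsatisfiable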